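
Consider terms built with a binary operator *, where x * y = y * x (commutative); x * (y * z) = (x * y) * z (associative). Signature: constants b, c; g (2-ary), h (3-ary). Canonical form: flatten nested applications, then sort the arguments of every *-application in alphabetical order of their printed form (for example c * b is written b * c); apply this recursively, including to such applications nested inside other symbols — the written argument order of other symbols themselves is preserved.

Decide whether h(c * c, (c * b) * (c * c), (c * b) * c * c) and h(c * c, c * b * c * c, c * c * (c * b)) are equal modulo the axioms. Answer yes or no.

Left:  h(c * c, (c * b) * (c * c), (c * b) * c * c)
  Descend into:  (c * b) * (c * c)
  Un-nest:  c * b * c * c
  Order the arguments:  b * c * c * c
  Reassemble:  h(c * c, b * c * c * c, b * c * c * c)
Right:  h(c * c, c * b * c * c, c * c * (c * b))
  Focus inside:  c * c * (c * b)
  Flatten:  c * c * c * b
  Sort:  b * c * c * c
  Reassemble:  h(c * c, b * c * c * c, b * c * c * c)

Answer: yes — both canonical forms are h(c * c, b * c * c * c, b * c * c * c)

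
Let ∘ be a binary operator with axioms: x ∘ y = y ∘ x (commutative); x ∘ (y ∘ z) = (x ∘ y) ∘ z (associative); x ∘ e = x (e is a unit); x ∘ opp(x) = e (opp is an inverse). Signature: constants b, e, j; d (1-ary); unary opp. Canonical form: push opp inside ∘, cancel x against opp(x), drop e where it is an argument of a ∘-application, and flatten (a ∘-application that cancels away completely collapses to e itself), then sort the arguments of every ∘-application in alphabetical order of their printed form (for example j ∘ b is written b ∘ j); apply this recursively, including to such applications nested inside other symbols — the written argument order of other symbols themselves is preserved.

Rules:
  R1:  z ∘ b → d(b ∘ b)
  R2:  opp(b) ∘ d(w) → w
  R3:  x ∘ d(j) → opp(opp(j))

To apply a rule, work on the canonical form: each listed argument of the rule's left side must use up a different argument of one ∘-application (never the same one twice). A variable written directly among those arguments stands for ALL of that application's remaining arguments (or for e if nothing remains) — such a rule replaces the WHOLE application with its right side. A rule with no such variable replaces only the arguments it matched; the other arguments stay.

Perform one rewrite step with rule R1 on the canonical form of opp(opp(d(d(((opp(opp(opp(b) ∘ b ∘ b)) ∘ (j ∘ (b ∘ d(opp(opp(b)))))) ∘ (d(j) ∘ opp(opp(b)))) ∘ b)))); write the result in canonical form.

Answer: d(d(d(b ∘ b)))

Derivation:
Canonical form:  d(d(b ∘ b ∘ b ∘ b ∘ d(b) ∘ d(j) ∘ j))
Match R1:  consume b;  z := b ∘ b ∘ b ∘ d(b) ∘ d(j) ∘ j
The extension variable absorbs all remaining arguments, so the whole application is rewritten.
Result:  d(d(d(b ∘ b)))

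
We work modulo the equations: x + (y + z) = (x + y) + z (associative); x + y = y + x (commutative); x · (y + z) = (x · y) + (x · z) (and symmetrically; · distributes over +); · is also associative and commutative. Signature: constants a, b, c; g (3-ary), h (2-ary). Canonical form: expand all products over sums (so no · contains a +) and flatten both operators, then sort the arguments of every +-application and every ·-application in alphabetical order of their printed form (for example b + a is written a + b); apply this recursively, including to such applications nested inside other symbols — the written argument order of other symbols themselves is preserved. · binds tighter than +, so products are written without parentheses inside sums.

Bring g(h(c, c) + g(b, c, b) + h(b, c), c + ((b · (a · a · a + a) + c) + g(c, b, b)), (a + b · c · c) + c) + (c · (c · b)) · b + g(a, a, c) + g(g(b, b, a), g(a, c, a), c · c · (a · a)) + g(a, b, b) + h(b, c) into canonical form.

Answer: b · b · c · c + g(a, a, c) + g(a, b, b) + g(g(b, b, a), g(a, c, a), a · a · c · c) + g(g(b, c, b) + h(b, c) + h(c, c), a · a · a · b + a · b + c + c + g(c, b, b), a + b · c · c + c) + h(b, c)

Derivation:
Expand:  g(g(b, c, b) + h(b, c) + h(c, c), a · a · a · b + a · b + c + c + g(c, b, b), a + b · c · c + c) + b · b · c · c + g(a, a, c) + g(g(b, b, a), g(a, c, a), a · a · c · c) + g(a, b, b) + h(b, c)
Order the arguments:  b · b · c · c + g(a, a, c) + g(a, b, b) + g(g(b, b, a), g(a, c, a), a · a · c · c) + g(g(b, c, b) + h(b, c) + h(c, c), a · a · a · b + a · b + c + c + g(c, b, b), a + b · c · c + c) + h(b, c)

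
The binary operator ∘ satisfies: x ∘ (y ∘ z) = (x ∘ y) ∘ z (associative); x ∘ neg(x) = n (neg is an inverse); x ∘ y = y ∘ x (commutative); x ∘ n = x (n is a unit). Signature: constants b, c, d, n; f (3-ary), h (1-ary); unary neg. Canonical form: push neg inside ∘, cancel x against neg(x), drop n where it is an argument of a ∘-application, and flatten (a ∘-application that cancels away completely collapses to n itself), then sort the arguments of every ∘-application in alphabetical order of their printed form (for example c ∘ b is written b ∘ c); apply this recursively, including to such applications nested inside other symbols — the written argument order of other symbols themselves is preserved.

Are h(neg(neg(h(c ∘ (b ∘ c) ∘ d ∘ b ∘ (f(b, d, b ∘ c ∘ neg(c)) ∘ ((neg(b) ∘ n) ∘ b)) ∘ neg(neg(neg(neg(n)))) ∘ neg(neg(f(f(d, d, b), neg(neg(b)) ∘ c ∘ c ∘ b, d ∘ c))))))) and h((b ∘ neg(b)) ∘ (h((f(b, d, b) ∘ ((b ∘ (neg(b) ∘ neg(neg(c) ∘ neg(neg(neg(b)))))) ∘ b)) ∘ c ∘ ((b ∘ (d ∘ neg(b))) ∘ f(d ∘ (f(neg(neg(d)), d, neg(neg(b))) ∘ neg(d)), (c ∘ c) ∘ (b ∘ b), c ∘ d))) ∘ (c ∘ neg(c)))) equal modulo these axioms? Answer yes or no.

Answer: yes — both canonical forms are h(h(b ∘ b ∘ c ∘ c ∘ d ∘ f(b, d, b) ∘ f(f(d, d, b), b ∘ b ∘ c ∘ c, c ∘ d)))

Derivation:
Left:  h(neg(neg(h(c ∘ (b ∘ c) ∘ d ∘ b ∘ (f(b, d, b ∘ c ∘ neg(c)) ∘ ((neg(b) ∘ n) ∘ b)) ∘ neg(neg(neg(neg(n)))) ∘ neg(neg(f(f(d, d, b), neg(neg(b)) ∘ c ∘ c ∘ b, d ∘ c)))))))
  Work inside:  c ∘ (b ∘ c) ∘ d ∘ b ∘ (f(b, d, b ∘ c ∘ neg(c)) ∘ ((neg(b) ∘ n) ∘ b)) ∘ neg(neg(neg(neg(n)))) ∘ neg(neg(f(f(d, d, b), neg(neg(b)) ∘ c ∘ c ∘ b, d ∘ c)))
  Push neg inside:  distribute neg over ∘ and collapse double neg
  Combine occurrences:  c ∘ c ∘ b ∘ b ∘ d ∘ f(b, d, b) ∘ f(f(d, d, b), b ∘ b ∘ c ∘ c, c ∘ d)
  Sort arguments:  b ∘ b ∘ c ∘ c ∘ d ∘ f(b, d, b) ∘ f(f(d, d, b), b ∘ b ∘ c ∘ c, c ∘ d)
  Reassemble:  h(h(b ∘ b ∘ c ∘ c ∘ d ∘ f(b, d, b) ∘ f(f(d, d, b), b ∘ b ∘ c ∘ c, c ∘ d)))
Right:  h((b ∘ neg(b)) ∘ (h((f(b, d, b) ∘ ((b ∘ (neg(b) ∘ neg(neg(c) ∘ neg(neg(neg(b)))))) ∘ b)) ∘ c ∘ ((b ∘ (d ∘ neg(b))) ∘ f(d ∘ (f(neg(neg(d)), d, neg(neg(b))) ∘ neg(d)), (c ∘ c) ∘ (b ∘ b), c ∘ d))) ∘ (c ∘ neg(c))))
  Descend into:  (b ∘ neg(b)) ∘ (h((f(b, d, b) ∘ ((b ∘ (neg(b) ∘ neg(neg(c) ∘ neg(neg(neg(b)))))) ∘ b)) ∘ c ∘ ((b ∘ (d ∘ neg(b))) ∘ f(d ∘ (f(neg(neg(d)), d, neg(neg(b))) ∘ neg(d)), (c ∘ c) ∘ (b ∘ b), c ∘ d))) ∘ (c ∘ neg(c)))
  Push neg inside:  distribute neg over ∘ and collapse double neg
  Cancel inverse pairs:  b cancels; c cancels
  Collect:  h(b ∘ b ∘ c ∘ c ∘ d ∘ f(b, d, b) ∘ f(f(d, d, b), b ∘ b ∘ c ∘ c, c ∘ d))
  Put back:  h(h(b ∘ b ∘ c ∘ c ∘ d ∘ f(b, d, b) ∘ f(f(d, d, b), b ∘ b ∘ c ∘ c, c ∘ d)))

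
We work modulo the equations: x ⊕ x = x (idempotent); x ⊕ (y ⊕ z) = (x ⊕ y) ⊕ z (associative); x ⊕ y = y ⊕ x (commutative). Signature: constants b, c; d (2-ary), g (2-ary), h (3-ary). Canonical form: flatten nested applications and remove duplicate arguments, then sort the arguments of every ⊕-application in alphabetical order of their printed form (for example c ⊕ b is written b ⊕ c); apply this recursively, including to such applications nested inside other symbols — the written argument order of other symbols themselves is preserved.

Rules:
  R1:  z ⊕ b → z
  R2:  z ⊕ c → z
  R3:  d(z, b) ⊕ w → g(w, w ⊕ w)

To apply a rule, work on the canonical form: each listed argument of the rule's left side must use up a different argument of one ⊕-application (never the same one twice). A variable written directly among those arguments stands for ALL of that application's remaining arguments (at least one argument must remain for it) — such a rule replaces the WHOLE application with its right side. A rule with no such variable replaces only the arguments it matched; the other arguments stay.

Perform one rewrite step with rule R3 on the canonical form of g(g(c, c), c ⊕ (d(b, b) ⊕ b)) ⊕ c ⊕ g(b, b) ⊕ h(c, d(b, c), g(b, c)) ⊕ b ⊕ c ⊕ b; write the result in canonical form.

Canonical form:  b ⊕ c ⊕ g(b, b) ⊕ g(g(c, c), b ⊕ c ⊕ d(b, b)) ⊕ h(c, d(b, c), g(b, c))
Apply R3:  consuming d(b, b);  w := b ⊕ c, z := b
Every leftover argument binds to the variable; the entire application is replaced.
Giving:  b ⊕ c ⊕ g(b, b) ⊕ g(g(c, c), g(b ⊕ c, b ⊕ c)) ⊕ h(c, d(b, c), g(b, c))

Answer: b ⊕ c ⊕ g(b, b) ⊕ g(g(c, c), g(b ⊕ c, b ⊕ c)) ⊕ h(c, d(b, c), g(b, c))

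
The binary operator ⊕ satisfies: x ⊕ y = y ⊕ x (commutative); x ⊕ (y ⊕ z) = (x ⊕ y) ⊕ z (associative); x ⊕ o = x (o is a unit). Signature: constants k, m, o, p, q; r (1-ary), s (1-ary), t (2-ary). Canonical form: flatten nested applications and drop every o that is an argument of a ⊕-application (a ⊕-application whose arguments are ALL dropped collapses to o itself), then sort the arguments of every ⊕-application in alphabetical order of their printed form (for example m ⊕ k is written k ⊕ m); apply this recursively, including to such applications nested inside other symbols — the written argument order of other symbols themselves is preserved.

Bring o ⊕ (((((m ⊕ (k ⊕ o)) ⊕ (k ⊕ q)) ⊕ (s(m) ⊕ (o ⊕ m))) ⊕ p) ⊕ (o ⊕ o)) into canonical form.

Flatten:  o ⊕ m ⊕ k ⊕ o ⊕ k ⊕ q ⊕ s(m) ⊕ o ⊕ m ⊕ p ⊕ o ⊕ o
Drop the unit:  drop o (×5)
Order the arguments:  k ⊕ k ⊕ m ⊕ m ⊕ p ⊕ q ⊕ s(m)

Answer: k ⊕ k ⊕ m ⊕ m ⊕ p ⊕ q ⊕ s(m)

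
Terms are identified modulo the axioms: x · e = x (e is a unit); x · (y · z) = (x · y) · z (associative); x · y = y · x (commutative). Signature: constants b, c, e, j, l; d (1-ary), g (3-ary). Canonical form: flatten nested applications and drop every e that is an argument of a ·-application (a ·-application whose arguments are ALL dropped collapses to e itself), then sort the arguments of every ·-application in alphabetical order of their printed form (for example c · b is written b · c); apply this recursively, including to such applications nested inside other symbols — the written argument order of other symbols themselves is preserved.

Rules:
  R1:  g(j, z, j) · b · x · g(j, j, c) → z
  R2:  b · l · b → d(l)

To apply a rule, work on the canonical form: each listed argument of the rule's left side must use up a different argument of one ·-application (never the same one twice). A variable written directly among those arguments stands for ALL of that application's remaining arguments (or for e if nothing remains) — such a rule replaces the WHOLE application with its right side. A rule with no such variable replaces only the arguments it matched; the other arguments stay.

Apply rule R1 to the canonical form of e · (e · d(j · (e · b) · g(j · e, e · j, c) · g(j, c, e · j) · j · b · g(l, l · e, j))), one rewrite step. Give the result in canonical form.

Canonical form:  d(b · b · g(j, c, j) · g(j, j, c) · g(l, l, j) · j · j)
Apply R1:  consuming b, g(j, c, j), g(j, j, c);  x := b · g(l, l, j) · j · j, z := c
The extension variable absorbs all remaining arguments, so the whole application is rewritten.
Result:  d(c)

Answer: d(c)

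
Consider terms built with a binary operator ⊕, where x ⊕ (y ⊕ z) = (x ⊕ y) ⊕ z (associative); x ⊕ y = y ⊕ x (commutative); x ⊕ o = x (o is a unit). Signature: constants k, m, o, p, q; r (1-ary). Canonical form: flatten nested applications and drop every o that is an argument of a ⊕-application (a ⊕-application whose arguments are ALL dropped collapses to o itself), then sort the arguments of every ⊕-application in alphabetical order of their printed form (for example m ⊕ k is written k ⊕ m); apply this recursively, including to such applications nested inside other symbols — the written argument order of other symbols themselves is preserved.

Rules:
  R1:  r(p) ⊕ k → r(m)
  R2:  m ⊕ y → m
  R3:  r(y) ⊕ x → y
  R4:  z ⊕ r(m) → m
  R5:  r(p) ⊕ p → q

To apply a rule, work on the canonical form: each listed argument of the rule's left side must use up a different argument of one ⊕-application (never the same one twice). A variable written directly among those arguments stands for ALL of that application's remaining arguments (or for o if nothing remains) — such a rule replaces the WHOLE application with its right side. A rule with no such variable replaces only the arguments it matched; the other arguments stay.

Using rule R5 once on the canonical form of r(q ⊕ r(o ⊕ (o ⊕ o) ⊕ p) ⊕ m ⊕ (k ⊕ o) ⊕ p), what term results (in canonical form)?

Answer: r(k ⊕ m ⊕ q ⊕ q)

Derivation:
Canonical form:  r(k ⊕ m ⊕ p ⊕ q ⊕ r(p))
Match R5:  consume p, r(p)
Result:  r(k ⊕ m ⊕ q ⊕ q)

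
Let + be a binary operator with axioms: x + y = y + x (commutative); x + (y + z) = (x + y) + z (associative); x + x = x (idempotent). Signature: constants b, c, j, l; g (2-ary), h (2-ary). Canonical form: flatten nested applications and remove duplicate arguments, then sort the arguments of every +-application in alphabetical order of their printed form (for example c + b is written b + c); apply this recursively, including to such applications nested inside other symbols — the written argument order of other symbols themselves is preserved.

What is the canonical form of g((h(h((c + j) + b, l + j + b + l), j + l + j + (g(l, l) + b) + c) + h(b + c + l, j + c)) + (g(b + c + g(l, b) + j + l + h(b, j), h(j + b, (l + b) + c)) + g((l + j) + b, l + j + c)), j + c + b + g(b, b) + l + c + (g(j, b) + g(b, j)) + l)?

Descend into:  (h(h((c + j) + b, l + j + b + l), j + l + j + (g(l, l) + b) + c) + h(b + c + l, j + c)) + (g(b + c + g(l, b) + j + l + h(b, j), h(j + b, (l + b) + c)) + g((l + j) + b, l + j + c))
Merge nested applications:  h(h((c + j) + b, l + j + b + l), j + l + j + (g(l, l) + b) + c) + h(b + c + l, j + c) + g(b + c + g(l, b) + j + l + h(b, j), h(j + b, (l + b) + c)) + g((l + j) + b, l + j + c)
Inside:  h(h((c + j) + b, l + j + b + l), j + l + j + (g(l, l) + b) + c)  →  h(h(b + c + j, b + j + l), b + c + g(l, l) + j + l)
Inside:  h(b + c + l, j + c)  →  h(b + c + l, c + j)
Inside:  g(b + c + g(l, b) + j + l + h(b, j), h(j + b, (l + b) + c))  →  g(b + c + g(l, b) + h(b, j) + j + l, h(b + j, b + c + l))
Order the arguments:  g(b + c + g(l, b) + h(b, j) + j + l, h(b + j, b + c + l)) + g(b + j + l, c + j + l) + h(b + c + l, c + j) + h(h(b + c + j, b + j + l), b + c + g(l, l) + j + l)
Rebuild:  g(g(b + c + g(l, b) + h(b, j) + j + l, h(b + j, b + c + l)) + g(b + j + l, c + j + l) + h(b + c + l, c + j) + h(h(b + c + j, b + j + l), b + c + g(l, l) + j + l), b + c + g(b, b) + g(b, j) + g(j, b) + j + l)

Answer: g(g(b + c + g(l, b) + h(b, j) + j + l, h(b + j, b + c + l)) + g(b + j + l, c + j + l) + h(b + c + l, c + j) + h(h(b + c + j, b + j + l), b + c + g(l, l) + j + l), b + c + g(b, b) + g(b, j) + g(j, b) + j + l)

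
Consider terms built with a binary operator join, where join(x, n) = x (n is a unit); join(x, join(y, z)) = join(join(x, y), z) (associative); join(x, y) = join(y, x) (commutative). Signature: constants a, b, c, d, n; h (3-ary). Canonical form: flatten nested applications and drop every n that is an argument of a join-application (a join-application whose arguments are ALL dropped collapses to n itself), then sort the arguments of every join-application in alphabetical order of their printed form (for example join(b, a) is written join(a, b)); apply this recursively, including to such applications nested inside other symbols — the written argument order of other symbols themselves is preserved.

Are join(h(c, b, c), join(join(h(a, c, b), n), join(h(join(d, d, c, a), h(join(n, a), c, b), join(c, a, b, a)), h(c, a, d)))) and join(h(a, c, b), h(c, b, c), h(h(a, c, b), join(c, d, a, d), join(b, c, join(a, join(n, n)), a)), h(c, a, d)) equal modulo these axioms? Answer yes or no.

Answer: no — join(h(a, c, b), h(c, a, d), h(c, b, c), h(join(a, c, d, d), h(a, c, b), join(a, a, b, c))) vs join(h(a, c, b), h(c, a, d), h(c, b, c), h(h(a, c, b), join(a, c, d, d), join(a, a, b, c)))

Derivation:
Left:  join(h(c, b, c), join(join(h(a, c, b), n), join(h(join(d, d, c, a), h(join(n, a), c, b), join(c, a, b, a)), h(c, a, d))))
  Un-nest:  join(h(c, b, c), h(a, c, b), n, h(join(d, d, c, a), h(join(n, a), c, b), join(c, a, b, a)), h(c, a, d))
  Canonicalize subterm:  h(join(d, d, c, a), h(join(n, a), c, b), join(c, a, b, a))  →  h(join(a, c, d, d), h(a, c, b), join(a, a, b, c))
  Drop the unit:  drop n
  Sort arguments:  join(h(a, c, b), h(c, a, d), h(c, b, c), h(join(a, c, d, d), h(a, c, b), join(a, a, b, c)))
Right:  join(h(a, c, b), h(c, b, c), h(h(a, c, b), join(c, d, a, d), join(b, c, join(a, join(n, n)), a)), h(c, a, d))
  Simplify inside:  h(h(a, c, b), join(c, d, a, d), join(b, c, join(a, join(n, n)), a))  →  h(h(a, c, b), join(a, c, d, d), join(a, a, b, c))
  Order the arguments:  join(h(a, c, b), h(c, a, d), h(c, b, c), h(h(a, c, b), join(a, c, d, d), join(a, a, b, c)))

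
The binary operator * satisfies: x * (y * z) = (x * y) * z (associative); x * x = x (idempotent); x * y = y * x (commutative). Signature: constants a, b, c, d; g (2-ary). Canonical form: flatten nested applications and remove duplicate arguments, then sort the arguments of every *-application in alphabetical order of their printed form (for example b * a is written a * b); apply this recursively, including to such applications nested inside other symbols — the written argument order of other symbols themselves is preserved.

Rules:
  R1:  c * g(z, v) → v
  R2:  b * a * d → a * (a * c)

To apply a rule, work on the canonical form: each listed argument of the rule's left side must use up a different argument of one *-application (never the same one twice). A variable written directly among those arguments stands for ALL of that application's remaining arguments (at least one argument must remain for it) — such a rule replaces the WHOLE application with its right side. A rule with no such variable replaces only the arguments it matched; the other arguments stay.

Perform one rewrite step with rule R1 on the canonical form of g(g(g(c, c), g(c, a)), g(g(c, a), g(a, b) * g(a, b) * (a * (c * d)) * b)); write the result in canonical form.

Answer: g(g(g(c, c), g(c, a)), g(g(c, a), a * b * d))

Derivation:
Canonical form:  g(g(g(c, c), g(c, a)), g(g(c, a), a * b * c * d * g(a, b)))
Match R1:  consume c, g(a, b);  v := b, z := a
New term:  g(g(g(c, c), g(c, a)), g(g(c, a), a * b * d))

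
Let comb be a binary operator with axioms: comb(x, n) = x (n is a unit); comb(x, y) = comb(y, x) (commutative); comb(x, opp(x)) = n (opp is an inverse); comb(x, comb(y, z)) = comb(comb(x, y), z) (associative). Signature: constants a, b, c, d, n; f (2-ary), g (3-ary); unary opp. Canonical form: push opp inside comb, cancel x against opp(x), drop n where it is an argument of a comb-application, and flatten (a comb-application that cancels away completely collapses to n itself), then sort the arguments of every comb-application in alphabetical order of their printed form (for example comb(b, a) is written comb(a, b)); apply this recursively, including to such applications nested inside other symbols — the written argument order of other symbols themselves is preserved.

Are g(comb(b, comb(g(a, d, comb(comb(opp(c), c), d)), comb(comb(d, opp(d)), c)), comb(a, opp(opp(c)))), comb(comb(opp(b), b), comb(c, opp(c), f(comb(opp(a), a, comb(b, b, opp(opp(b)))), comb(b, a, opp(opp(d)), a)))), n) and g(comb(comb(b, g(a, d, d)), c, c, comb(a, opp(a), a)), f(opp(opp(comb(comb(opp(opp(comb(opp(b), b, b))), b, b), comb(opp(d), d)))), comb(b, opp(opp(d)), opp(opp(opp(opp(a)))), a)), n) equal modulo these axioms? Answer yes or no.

Answer: yes — both canonical forms are g(comb(a, b, c, c, g(a, d, d)), f(comb(b, b, b), comb(a, a, b, d)), n)

Derivation:
Left:  g(comb(b, comb(g(a, d, comb(comb(opp(c), c), d)), comb(comb(d, opp(d)), c)), comb(a, opp(opp(c)))), comb(comb(opp(b), b), comb(c, opp(c), f(comb(opp(a), a, comb(b, b, opp(opp(b)))), comb(b, a, opp(opp(d)), a)))), n)
  Descend into:  comb(comb(opp(b), b), comb(c, opp(c), f(comb(opp(a), a, comb(b, b, opp(opp(b)))), comb(b, a, opp(opp(d)), a))))
  Push opp inside:  distribute opp over comb and collapse double opp
  Inverses cancel:  b cancels; c cancels
  Combine occurrences:  f(comb(b, b, b), comb(a, a, b, d))
  Rebuild:  g(comb(a, b, c, c, g(a, d, d)), f(comb(b, b, b), comb(a, a, b, d)), n)
Right:  g(comb(comb(b, g(a, d, d)), c, c, comb(a, opp(a), a)), f(opp(opp(comb(comb(opp(opp(comb(opp(b), b, b))), b, b), comb(opp(d), d)))), comb(b, opp(opp(d)), opp(opp(opp(opp(a)))), a)), n)
  Descend into:  comb(comb(opp(opp(comb(opp(b), b, b))), b, b), comb(opp(d), d))
  Push opp inside:  distribute opp over comb and collapse double opp
  Cancel:  d cancels
  Combine occurrences:  comb(b, b, b)
  Reassemble:  g(comb(a, b, c, c, g(a, d, d)), f(comb(b, b, b), comb(a, a, b, d)), n)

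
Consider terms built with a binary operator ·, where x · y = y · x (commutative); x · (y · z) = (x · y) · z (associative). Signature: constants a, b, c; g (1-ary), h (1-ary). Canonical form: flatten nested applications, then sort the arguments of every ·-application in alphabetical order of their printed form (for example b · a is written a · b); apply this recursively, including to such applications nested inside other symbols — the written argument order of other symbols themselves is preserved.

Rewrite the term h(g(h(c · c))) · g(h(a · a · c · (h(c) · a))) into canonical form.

Answer: g(h(a · a · a · c · h(c))) · h(g(h(c · c)))

Derivation:
Simplify inside:  g(h(a · a · c · (h(c) · a)))  →  g(h(a · a · a · c · h(c)))
Sort arguments:  g(h(a · a · a · c · h(c))) · h(g(h(c · c)))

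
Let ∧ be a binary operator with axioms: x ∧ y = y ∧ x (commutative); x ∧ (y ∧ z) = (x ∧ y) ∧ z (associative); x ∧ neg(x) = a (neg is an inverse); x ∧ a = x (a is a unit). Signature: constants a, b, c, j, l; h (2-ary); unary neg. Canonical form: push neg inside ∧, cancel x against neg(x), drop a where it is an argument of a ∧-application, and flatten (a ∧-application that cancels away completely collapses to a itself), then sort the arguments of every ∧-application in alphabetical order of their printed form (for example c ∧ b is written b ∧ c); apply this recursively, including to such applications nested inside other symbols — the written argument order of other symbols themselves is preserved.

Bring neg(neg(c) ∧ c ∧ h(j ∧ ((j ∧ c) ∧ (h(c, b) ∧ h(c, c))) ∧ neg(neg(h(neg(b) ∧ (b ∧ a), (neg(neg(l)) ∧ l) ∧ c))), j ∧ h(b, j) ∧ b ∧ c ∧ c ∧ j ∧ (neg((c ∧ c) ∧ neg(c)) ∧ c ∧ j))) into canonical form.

Push neg inside:  distribute neg over ∧ and collapse double neg
Cancel:  c cancels
Collect terms:  neg(h(c ∧ h(a, c ∧ l ∧ l) ∧ h(c, b) ∧ h(c, c) ∧ j ∧ j, b ∧ c ∧ c ∧ h(b, j) ∧ j ∧ j ∧ j))

Answer: neg(h(c ∧ h(a, c ∧ l ∧ l) ∧ h(c, b) ∧ h(c, c) ∧ j ∧ j, b ∧ c ∧ c ∧ h(b, j) ∧ j ∧ j ∧ j))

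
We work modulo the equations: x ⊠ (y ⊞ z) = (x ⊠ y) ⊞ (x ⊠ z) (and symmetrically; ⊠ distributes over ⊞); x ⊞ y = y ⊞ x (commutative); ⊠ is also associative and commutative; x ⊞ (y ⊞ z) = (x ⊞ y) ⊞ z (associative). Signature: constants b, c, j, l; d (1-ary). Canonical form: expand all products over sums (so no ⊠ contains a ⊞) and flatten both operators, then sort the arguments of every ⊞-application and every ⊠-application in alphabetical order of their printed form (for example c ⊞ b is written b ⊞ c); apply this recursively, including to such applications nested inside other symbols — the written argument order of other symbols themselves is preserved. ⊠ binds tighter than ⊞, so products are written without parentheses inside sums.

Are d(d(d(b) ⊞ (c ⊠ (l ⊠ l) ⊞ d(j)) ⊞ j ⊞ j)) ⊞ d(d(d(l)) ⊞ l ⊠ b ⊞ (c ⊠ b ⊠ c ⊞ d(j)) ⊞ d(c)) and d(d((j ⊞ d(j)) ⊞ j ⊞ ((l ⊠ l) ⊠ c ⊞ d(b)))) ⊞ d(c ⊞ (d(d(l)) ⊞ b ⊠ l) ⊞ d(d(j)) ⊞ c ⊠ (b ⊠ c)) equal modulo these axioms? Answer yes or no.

Answer: no — d(b ⊠ c ⊠ c ⊞ b ⊠ l ⊞ d(c) ⊞ d(d(l)) ⊞ d(j)) ⊞ d(d(c ⊠ l ⊠ l ⊞ d(b) ⊞ d(j) ⊞ j ⊞ j)) vs d(b ⊠ c ⊠ c ⊞ b ⊠ l ⊞ c ⊞ d(d(j)) ⊞ d(d(l))) ⊞ d(d(c ⊠ l ⊠ l ⊞ d(b) ⊞ d(j) ⊞ j ⊞ j))

Derivation:
Left:  d(d(d(b) ⊞ (c ⊠ (l ⊠ l) ⊞ d(j)) ⊞ j ⊞ j)) ⊞ d(d(d(l)) ⊞ l ⊠ b ⊞ (c ⊠ b ⊠ c ⊞ d(j)) ⊞ d(c))
  Flatten:  d(d(c ⊠ l ⊠ l ⊞ d(b) ⊞ d(j) ⊞ j ⊞ j)) ⊞ d(b ⊠ c ⊠ c ⊞ b ⊠ l ⊞ d(c) ⊞ d(d(l)) ⊞ d(j))
  Order the arguments:  d(b ⊠ c ⊠ c ⊞ b ⊠ l ⊞ d(c) ⊞ d(d(l)) ⊞ d(j)) ⊞ d(d(c ⊠ l ⊠ l ⊞ d(b) ⊞ d(j) ⊞ j ⊞ j))
Right:  d(d((j ⊞ d(j)) ⊞ j ⊞ ((l ⊠ l) ⊠ c ⊞ d(b)))) ⊞ d(c ⊞ (d(d(l)) ⊞ b ⊠ l) ⊞ d(d(j)) ⊞ c ⊠ (b ⊠ c))
  Flatten:  d(d(c ⊠ l ⊠ l ⊞ d(b) ⊞ d(j) ⊞ j ⊞ j)) ⊞ d(b ⊠ c ⊠ c ⊞ b ⊠ l ⊞ c ⊞ d(d(j)) ⊞ d(d(l)))
  Sort:  d(b ⊠ c ⊠ c ⊞ b ⊠ l ⊞ c ⊞ d(d(j)) ⊞ d(d(l))) ⊞ d(d(c ⊠ l ⊠ l ⊞ d(b) ⊞ d(j) ⊞ j ⊞ j))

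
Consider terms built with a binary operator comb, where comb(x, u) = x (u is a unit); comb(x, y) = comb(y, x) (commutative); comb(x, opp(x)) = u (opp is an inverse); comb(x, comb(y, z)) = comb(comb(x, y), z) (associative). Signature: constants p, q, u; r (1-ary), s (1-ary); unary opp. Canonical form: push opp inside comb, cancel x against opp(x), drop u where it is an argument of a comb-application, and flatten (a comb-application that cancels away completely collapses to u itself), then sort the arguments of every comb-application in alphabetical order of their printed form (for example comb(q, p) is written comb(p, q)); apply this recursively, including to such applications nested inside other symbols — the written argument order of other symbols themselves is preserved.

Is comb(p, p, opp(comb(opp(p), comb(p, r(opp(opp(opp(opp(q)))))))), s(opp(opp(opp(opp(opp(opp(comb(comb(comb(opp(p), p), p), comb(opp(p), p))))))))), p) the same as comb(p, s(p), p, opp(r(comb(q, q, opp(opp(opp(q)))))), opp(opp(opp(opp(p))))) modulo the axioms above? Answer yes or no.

Left:  comb(p, p, opp(comb(opp(p), comb(p, r(opp(opp(opp(opp(q)))))))), s(opp(opp(opp(opp(opp(opp(comb(comb(comb(opp(p), p), p), comb(opp(p), p))))))))), p)
  Push opp inside:  distribute opp over comb and collapse double opp
  Collect terms:  comb(p, p, p, opp(r(q)), s(p))
  Sort arguments:  comb(opp(r(q)), p, p, p, s(p))
Right:  comb(p, s(p), p, opp(r(comb(q, q, opp(opp(opp(q)))))), opp(opp(opp(opp(p)))))
  Push opp inside:  distribute opp over comb and collapse double opp
  Combine occurrences:  comb(p, p, p, s(p), opp(r(q)))
  Order the arguments:  comb(opp(r(q)), p, p, p, s(p))

Answer: yes — both canonical forms are comb(opp(r(q)), p, p, p, s(p))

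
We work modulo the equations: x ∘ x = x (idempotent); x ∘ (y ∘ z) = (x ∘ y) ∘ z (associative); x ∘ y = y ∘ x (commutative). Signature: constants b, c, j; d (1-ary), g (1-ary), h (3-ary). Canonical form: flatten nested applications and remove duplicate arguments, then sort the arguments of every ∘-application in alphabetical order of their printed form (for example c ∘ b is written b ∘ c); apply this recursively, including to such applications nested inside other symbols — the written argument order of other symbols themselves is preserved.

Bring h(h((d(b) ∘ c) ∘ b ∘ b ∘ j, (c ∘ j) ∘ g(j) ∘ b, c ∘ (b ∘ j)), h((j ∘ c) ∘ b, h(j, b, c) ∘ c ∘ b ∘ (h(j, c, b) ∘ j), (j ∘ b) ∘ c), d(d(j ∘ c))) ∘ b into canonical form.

Canonicalize subterm:  h(h((d(b) ∘ c) ∘ b ∘ b ∘ j, (c ∘ j) ∘ g(j) ∘ b, c ∘ (b ∘ j)), h((j ∘ c) ∘ b, h(j, b, c) ∘ c ∘ b ∘ (h(j, c, b) ∘ j), (j ∘ b) ∘ c), d(d(j ∘ c)))  →  h(h(b ∘ c ∘ d(b) ∘ j, b ∘ c ∘ g(j) ∘ j, b ∘ c ∘ j), h(b ∘ c ∘ j, b ∘ c ∘ h(j, b, c) ∘ h(j, c, b) ∘ j, b ∘ c ∘ j), d(d(c ∘ j)))
Order the arguments:  b ∘ h(h(b ∘ c ∘ d(b) ∘ j, b ∘ c ∘ g(j) ∘ j, b ∘ c ∘ j), h(b ∘ c ∘ j, b ∘ c ∘ h(j, b, c) ∘ h(j, c, b) ∘ j, b ∘ c ∘ j), d(d(c ∘ j)))

Answer: b ∘ h(h(b ∘ c ∘ d(b) ∘ j, b ∘ c ∘ g(j) ∘ j, b ∘ c ∘ j), h(b ∘ c ∘ j, b ∘ c ∘ h(j, b, c) ∘ h(j, c, b) ∘ j, b ∘ c ∘ j), d(d(c ∘ j)))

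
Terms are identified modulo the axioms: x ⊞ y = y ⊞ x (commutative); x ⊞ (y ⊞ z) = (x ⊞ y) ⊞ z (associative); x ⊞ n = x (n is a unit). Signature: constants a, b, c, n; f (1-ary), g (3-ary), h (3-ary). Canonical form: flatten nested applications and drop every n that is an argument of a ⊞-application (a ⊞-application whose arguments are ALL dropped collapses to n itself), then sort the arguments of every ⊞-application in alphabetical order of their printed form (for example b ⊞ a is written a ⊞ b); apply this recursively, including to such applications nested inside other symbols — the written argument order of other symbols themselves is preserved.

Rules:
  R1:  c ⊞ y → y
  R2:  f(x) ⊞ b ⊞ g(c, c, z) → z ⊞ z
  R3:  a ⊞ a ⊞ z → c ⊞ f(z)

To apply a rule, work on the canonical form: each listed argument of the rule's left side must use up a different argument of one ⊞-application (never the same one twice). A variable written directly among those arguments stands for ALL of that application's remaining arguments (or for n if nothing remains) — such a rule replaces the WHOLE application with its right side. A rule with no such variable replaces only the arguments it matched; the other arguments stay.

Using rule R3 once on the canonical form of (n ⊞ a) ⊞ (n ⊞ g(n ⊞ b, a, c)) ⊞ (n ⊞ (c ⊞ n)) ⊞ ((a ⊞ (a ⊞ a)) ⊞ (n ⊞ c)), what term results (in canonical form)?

Answer: c ⊞ f(a ⊞ a ⊞ c ⊞ c ⊞ g(b, a, c))

Derivation:
Canonical form:  a ⊞ a ⊞ a ⊞ a ⊞ c ⊞ c ⊞ g(b, a, c)
R3 matches:  uses a, a;  z := a ⊞ a ⊞ c ⊞ c ⊞ g(b, a, c)
The extension variable absorbs all remaining arguments, so the whole application is rewritten.
Result:  c ⊞ f(a ⊞ a ⊞ c ⊞ c ⊞ g(b, a, c))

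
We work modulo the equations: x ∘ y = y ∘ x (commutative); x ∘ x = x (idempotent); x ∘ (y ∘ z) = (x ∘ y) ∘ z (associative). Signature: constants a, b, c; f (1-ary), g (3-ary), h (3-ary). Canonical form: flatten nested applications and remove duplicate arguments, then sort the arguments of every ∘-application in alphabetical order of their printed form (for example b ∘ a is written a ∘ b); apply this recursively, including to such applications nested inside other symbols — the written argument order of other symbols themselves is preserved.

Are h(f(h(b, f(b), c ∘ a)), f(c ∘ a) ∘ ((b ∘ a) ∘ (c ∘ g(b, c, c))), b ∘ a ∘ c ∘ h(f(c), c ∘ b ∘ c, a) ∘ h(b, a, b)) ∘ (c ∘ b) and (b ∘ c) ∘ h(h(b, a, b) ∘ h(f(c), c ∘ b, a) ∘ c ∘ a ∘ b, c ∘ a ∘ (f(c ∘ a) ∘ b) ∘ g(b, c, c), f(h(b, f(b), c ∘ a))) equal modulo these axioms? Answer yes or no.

Left:  h(f(h(b, f(b), c ∘ a)), f(c ∘ a) ∘ ((b ∘ a) ∘ (c ∘ g(b, c, c))), b ∘ a ∘ c ∘ h(f(c), c ∘ b ∘ c, a) ∘ h(b, a, b)) ∘ (c ∘ b)
  Un-nest:  h(f(h(b, f(b), c ∘ a)), f(c ∘ a) ∘ ((b ∘ a) ∘ (c ∘ g(b, c, c))), b ∘ a ∘ c ∘ h(f(c), c ∘ b ∘ c, a) ∘ h(b, a, b)) ∘ c ∘ b
  Canonicalize subterm:  h(f(h(b, f(b), c ∘ a)), f(c ∘ a) ∘ ((b ∘ a) ∘ (c ∘ g(b, c, c))), b ∘ a ∘ c ∘ h(f(c), c ∘ b ∘ c, a) ∘ h(b, a, b))  →  h(f(h(b, f(b), a ∘ c)), a ∘ b ∘ c ∘ f(a ∘ c) ∘ g(b, c, c), a ∘ b ∘ c ∘ h(b, a, b) ∘ h(f(c), b ∘ c, a))
  Sort:  b ∘ c ∘ h(f(h(b, f(b), a ∘ c)), a ∘ b ∘ c ∘ f(a ∘ c) ∘ g(b, c, c), a ∘ b ∘ c ∘ h(b, a, b) ∘ h(f(c), b ∘ c, a))
Right:  (b ∘ c) ∘ h(h(b, a, b) ∘ h(f(c), c ∘ b, a) ∘ c ∘ a ∘ b, c ∘ a ∘ (f(c ∘ a) ∘ b) ∘ g(b, c, c), f(h(b, f(b), c ∘ a)))
  Flatten:  b ∘ c ∘ h(h(b, a, b) ∘ h(f(c), c ∘ b, a) ∘ c ∘ a ∘ b, c ∘ a ∘ (f(c ∘ a) ∘ b) ∘ g(b, c, c), f(h(b, f(b), c ∘ a)))
  Inside:  h(h(b, a, b) ∘ h(f(c), c ∘ b, a) ∘ c ∘ a ∘ b, c ∘ a ∘ (f(c ∘ a) ∘ b) ∘ g(b, c, c), f(h(b, f(b), c ∘ a)))  →  h(a ∘ b ∘ c ∘ h(b, a, b) ∘ h(f(c), b ∘ c, a), a ∘ b ∘ c ∘ f(a ∘ c) ∘ g(b, c, c), f(h(b, f(b), a ∘ c)))
  Sort:  b ∘ c ∘ h(a ∘ b ∘ c ∘ h(b, a, b) ∘ h(f(c), b ∘ c, a), a ∘ b ∘ c ∘ f(a ∘ c) ∘ g(b, c, c), f(h(b, f(b), a ∘ c)))

Answer: no — b ∘ c ∘ h(f(h(b, f(b), a ∘ c)), a ∘ b ∘ c ∘ f(a ∘ c) ∘ g(b, c, c), a ∘ b ∘ c ∘ h(b, a, b) ∘ h(f(c), b ∘ c, a)) vs b ∘ c ∘ h(a ∘ b ∘ c ∘ h(b, a, b) ∘ h(f(c), b ∘ c, a), a ∘ b ∘ c ∘ f(a ∘ c) ∘ g(b, c, c), f(h(b, f(b), a ∘ c)))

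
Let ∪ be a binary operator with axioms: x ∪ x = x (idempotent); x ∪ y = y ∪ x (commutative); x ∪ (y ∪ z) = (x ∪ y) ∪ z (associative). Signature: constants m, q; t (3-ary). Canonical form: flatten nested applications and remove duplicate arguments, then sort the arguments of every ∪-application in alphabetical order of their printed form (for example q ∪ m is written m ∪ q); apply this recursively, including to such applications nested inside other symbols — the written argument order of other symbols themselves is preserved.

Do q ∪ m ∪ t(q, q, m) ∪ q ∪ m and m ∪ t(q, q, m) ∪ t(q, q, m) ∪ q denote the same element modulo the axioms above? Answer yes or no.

Left:  q ∪ m ∪ t(q, q, m) ∪ q ∪ m
  Deduplicate:  drop duplicate q, m
  Order the arguments:  m ∪ q ∪ t(q, q, m)
Right:  m ∪ t(q, q, m) ∪ t(q, q, m) ∪ q
  Drop duplicates:  drop duplicate t(q, q, m)
  Order the arguments:  m ∪ q ∪ t(q, q, m)

Answer: yes — both canonical forms are m ∪ q ∪ t(q, q, m)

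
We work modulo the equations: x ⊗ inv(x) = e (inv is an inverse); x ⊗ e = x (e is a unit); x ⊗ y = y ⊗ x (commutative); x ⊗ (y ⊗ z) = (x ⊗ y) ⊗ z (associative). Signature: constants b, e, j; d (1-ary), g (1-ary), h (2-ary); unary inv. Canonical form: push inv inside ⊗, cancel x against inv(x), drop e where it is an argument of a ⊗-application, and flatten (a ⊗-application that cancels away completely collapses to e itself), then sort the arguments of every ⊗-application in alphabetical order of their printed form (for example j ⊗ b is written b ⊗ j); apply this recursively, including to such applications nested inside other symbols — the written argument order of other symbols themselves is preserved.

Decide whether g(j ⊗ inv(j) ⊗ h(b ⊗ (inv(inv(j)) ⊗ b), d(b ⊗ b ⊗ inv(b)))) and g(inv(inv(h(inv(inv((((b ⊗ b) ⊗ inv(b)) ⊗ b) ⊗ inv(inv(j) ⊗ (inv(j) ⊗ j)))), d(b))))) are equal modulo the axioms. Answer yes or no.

Left:  g(j ⊗ inv(j) ⊗ h(b ⊗ (inv(inv(j)) ⊗ b), d(b ⊗ b ⊗ inv(b))))
  Focus inside:  j ⊗ inv(j) ⊗ h(b ⊗ (inv(inv(j)) ⊗ b), d(b ⊗ b ⊗ inv(b)))
  Push inv inside:  distribute inv over ⊗ and collapse double inv
  Inverses cancel:  j cancels
  Combine occurrences:  h(b ⊗ b ⊗ j, d(b))
  Reassemble:  g(h(b ⊗ b ⊗ j, d(b)))
Right:  g(inv(inv(h(inv(inv((((b ⊗ b) ⊗ inv(b)) ⊗ b) ⊗ inv(inv(j) ⊗ (inv(j) ⊗ j)))), d(b)))))
  Focus inside:  (((b ⊗ b) ⊗ inv(b)) ⊗ b) ⊗ inv(inv(j) ⊗ (inv(j) ⊗ j))
  Push inv inside:  distribute inv over ⊗ and collapse double inv
  Collect:  b ⊗ b ⊗ j
  Reassemble:  g(h(b ⊗ b ⊗ j, d(b)))

Answer: yes — both canonical forms are g(h(b ⊗ b ⊗ j, d(b)))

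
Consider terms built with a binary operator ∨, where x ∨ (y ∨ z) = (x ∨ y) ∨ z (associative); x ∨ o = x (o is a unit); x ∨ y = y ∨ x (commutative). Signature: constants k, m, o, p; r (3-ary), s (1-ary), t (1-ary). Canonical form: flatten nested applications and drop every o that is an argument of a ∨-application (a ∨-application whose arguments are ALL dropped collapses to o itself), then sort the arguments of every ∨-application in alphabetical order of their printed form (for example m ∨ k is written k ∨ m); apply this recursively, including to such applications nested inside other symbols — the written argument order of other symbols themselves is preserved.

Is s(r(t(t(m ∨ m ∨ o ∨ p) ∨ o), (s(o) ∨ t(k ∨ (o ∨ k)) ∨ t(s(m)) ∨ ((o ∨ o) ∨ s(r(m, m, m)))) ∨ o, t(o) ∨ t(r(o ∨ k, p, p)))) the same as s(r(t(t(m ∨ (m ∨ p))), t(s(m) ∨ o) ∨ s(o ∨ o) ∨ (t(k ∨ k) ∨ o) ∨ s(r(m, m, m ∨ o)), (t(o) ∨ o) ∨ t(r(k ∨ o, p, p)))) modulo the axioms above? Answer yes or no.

Left:  s(r(t(t(m ∨ m ∨ o ∨ p) ∨ o), (s(o) ∨ t(k ∨ (o ∨ k)) ∨ t(s(m)) ∨ ((o ∨ o) ∨ s(r(m, m, m)))) ∨ o, t(o) ∨ t(r(o ∨ k, p, p))))
  Work inside:  (s(o) ∨ t(k ∨ (o ∨ k)) ∨ t(s(m)) ∨ ((o ∨ o) ∨ s(r(m, m, m)))) ∨ o
  Un-nest:  s(o) ∨ t(k ∨ (o ∨ k)) ∨ t(s(m)) ∨ o ∨ o ∨ s(r(m, m, m)) ∨ o
  Canonicalize subterm:  t(k ∨ (o ∨ k))  →  t(k ∨ k)
  Units out:  drop o (×3)
  Sort:  s(o) ∨ s(r(m, m, m)) ∨ t(k ∨ k) ∨ t(s(m))
  Rebuild:  s(r(t(t(m ∨ m ∨ p)), s(o) ∨ s(r(m, m, m)) ∨ t(k ∨ k) ∨ t(s(m)), t(o) ∨ t(r(k, p, p))))
Right:  s(r(t(t(m ∨ (m ∨ p))), t(s(m) ∨ o) ∨ s(o ∨ o) ∨ (t(k ∨ k) ∨ o) ∨ s(r(m, m, m ∨ o)), (t(o) ∨ o) ∨ t(r(k ∨ o, p, p))))
  Focus inside:  t(s(m) ∨ o) ∨ s(o ∨ o) ∨ (t(k ∨ k) ∨ o) ∨ s(r(m, m, m ∨ o))
  Un-nest:  t(s(m) ∨ o) ∨ s(o ∨ o) ∨ t(k ∨ k) ∨ o ∨ s(r(m, m, m ∨ o))
  Inside:  t(s(m) ∨ o)  →  t(s(m))
  Simplify inside:  s(o ∨ o)  →  s(o)
  Canonicalize subterm:  s(r(m, m, m ∨ o))  →  s(r(m, m, m))
  Unit:  drop o
  Order the arguments:  s(o) ∨ s(r(m, m, m)) ∨ t(k ∨ k) ∨ t(s(m))
  Rebuild:  s(r(t(t(m ∨ m ∨ p)), s(o) ∨ s(r(m, m, m)) ∨ t(k ∨ k) ∨ t(s(m)), t(o) ∨ t(r(k, p, p))))

Answer: yes — both canonical forms are s(r(t(t(m ∨ m ∨ p)), s(o) ∨ s(r(m, m, m)) ∨ t(k ∨ k) ∨ t(s(m)), t(o) ∨ t(r(k, p, p))))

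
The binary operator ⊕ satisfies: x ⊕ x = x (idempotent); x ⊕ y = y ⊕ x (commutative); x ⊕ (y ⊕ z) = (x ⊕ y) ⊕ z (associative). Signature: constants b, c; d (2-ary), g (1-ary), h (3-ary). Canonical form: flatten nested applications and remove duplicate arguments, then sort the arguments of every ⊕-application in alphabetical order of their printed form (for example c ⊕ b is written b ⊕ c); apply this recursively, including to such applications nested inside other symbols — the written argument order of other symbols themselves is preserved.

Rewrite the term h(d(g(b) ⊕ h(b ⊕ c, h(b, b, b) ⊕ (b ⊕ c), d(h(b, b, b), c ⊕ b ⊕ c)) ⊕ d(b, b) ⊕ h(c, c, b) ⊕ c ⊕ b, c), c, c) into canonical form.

Answer: h(d(b ⊕ c ⊕ d(b, b) ⊕ g(b) ⊕ h(b ⊕ c, b ⊕ c ⊕ h(b, b, b), d(h(b, b, b), b ⊕ c)) ⊕ h(c, c, b), c), c, c)

Derivation:
Work inside:  g(b) ⊕ h(b ⊕ c, h(b, b, b) ⊕ (b ⊕ c), d(h(b, b, b), c ⊕ b ⊕ c)) ⊕ d(b, b) ⊕ h(c, c, b) ⊕ c ⊕ b
Canonicalize subterm:  h(b ⊕ c, h(b, b, b) ⊕ (b ⊕ c), d(h(b, b, b), c ⊕ b ⊕ c))  →  h(b ⊕ c, b ⊕ c ⊕ h(b, b, b), d(h(b, b, b), b ⊕ c))
Order the arguments:  b ⊕ c ⊕ d(b, b) ⊕ g(b) ⊕ h(b ⊕ c, b ⊕ c ⊕ h(b, b, b), d(h(b, b, b), b ⊕ c)) ⊕ h(c, c, b)
Rebuild:  h(d(b ⊕ c ⊕ d(b, b) ⊕ g(b) ⊕ h(b ⊕ c, b ⊕ c ⊕ h(b, b, b), d(h(b, b, b), b ⊕ c)) ⊕ h(c, c, b), c), c, c)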